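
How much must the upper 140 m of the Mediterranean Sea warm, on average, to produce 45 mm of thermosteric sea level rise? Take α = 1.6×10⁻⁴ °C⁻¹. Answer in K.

ΔT = Δh/(αH) = 0.045 / (1.6×10⁻⁴ × 140) ≈ 2.009 K

about 2.01 K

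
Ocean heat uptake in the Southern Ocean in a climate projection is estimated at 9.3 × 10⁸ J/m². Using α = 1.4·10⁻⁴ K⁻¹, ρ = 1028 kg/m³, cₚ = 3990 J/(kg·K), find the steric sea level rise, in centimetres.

Δh = αQ/(ρcₚ) = 1.4×10⁻⁴ × 9.3×10⁸ / (1028 × 3990) ≈ 0.031743 m

about 3.17 cm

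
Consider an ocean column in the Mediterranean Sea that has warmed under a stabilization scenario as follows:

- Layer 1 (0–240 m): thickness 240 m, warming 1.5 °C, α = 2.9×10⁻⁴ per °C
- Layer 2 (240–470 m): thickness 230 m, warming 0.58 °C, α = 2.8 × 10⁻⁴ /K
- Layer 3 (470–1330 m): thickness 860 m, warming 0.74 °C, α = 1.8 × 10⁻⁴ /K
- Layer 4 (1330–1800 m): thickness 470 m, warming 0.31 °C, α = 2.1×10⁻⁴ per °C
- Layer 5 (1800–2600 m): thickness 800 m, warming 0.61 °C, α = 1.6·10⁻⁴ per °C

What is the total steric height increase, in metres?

0.36 m

1.5 × 240 × 2.9×10⁻⁴ = 0.10440 m
Layer 2: 0.58 × 230 × 2.8×10⁻⁴ = 0.037352 m
470–1330 m: 860 × 0.74 × 1.8×10⁻⁴ = 0.114552 m
Layer 4: 0.31 × 470 × 2.1×10⁻⁴ = 0.030597 m
Layer 5: 800 × 0.61 × 1.6×10⁻⁴ = 0.07808 m
Δh = 0.10440 + 0.037352 + 0.114552 + 0.030597 + 0.07808 = 0.364981 m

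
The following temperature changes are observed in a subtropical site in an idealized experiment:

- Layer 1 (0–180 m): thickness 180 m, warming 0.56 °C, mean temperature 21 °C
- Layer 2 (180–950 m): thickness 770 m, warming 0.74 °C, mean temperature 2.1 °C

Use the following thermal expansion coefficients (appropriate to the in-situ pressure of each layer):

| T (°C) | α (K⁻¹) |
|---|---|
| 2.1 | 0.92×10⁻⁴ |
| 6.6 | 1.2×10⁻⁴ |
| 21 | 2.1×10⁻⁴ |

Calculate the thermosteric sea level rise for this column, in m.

0.074 m of thermosteric rise

Layer 1 at 21 °C → α = 2.1×10⁻⁴ K⁻¹
Layer 2 at 2.1 °C → α = 0.92×10⁻⁴ K⁻¹
0–180 m: 0.56 × 2.1×10⁻⁴ × 180 = 0.021168 m
0.74 × 770 × 0.92×10⁻⁴ = 0.0524216 m
Δh = 0.021168 + 0.0524216 = 0.0735896 m ≈ 0.074 m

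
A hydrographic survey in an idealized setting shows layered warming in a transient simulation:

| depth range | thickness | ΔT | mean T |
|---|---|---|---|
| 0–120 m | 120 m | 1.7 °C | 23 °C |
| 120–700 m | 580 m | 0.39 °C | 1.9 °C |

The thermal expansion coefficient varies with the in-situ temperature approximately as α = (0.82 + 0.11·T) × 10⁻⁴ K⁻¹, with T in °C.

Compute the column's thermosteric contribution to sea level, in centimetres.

9.16 cm of thermosteric rise

Layer 1: α = (0.82 + 0.11×23)×10⁻⁴ = 3.35×10⁻⁴ K⁻¹
Layer 2: α = (0.82 + 0.11×1.9)×10⁻⁴ = 1.029×10⁻⁴ K⁻¹
1.7 × 3.35×10⁻⁴ × 120 = 0.06834 m
Layer 2: 580 × 0.39 × 1.029×10⁻⁴ = 0.02327598 m
Δh = 0.06834 + 0.02327598 = 0.09161598 m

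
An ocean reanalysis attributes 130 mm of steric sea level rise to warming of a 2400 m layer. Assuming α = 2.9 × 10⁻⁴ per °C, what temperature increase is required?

ΔT = Δh/(αH) = 0.13 / (2.9×10⁻⁴ × 2400) ≈ 0.1868 °C

ΔT ≈ 0.187 °C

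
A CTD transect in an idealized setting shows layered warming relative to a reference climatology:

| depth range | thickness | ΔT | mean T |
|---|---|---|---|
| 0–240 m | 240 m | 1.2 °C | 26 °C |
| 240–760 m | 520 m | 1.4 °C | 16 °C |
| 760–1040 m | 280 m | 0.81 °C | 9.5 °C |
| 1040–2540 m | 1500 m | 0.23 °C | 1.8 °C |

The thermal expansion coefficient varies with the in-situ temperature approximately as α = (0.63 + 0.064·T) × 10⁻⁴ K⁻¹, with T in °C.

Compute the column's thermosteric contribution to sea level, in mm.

Layer 1: α = (0.63 + 0.064×26)×10⁻⁴ = 2.294×10⁻⁴ K⁻¹
Layer 2: α = (0.63 + 0.064×16)×10⁻⁴ = 1.654×10⁻⁴ K⁻¹
Layer 3: α = (0.63 + 0.064×9.5)×10⁻⁴ = 1.238×10⁻⁴ K⁻¹
Layer 4: α = (0.63 + 0.064×1.8)×10⁻⁴ = 0.7452×10⁻⁴ K⁻¹
Layer 1: 2.294×10⁻⁴ × 1.2 × 240 = 0.0660672 m
520 × 1.4 × 1.654×10⁻⁴ = 0.1204112 m
0.81 × 1.238×10⁻⁴ × 280 = 0.02807784 m
0.7452×10⁻⁴ × 0.23 × 1500 = 0.0257094 m
Δh = 0.0660672 + 0.1204112 + 0.02807784 + 0.0257094 = 0.24026564 m

about 240 mm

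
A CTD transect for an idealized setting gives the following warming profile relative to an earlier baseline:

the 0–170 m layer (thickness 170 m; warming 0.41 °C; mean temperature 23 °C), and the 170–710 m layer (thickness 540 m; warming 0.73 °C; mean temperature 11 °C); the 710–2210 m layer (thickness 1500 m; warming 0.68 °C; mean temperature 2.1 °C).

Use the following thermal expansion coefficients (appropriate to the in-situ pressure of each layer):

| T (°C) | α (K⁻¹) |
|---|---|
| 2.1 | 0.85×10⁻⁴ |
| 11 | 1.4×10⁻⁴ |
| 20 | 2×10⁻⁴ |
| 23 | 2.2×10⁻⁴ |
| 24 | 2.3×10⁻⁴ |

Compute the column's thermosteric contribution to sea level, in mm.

Layer 1 at 23 °C → α = 2.2×10⁻⁴ K⁻¹
Layer 2 at 11 °C → α = 1.4×10⁻⁴ K⁻¹
Layer 3 at 2.1 °C → α = 0.85×10⁻⁴ K⁻¹
0–170 m: 2.2×10⁻⁴ × 170 × 0.41 = 0.015334 m
0.73 × 1.4×10⁻⁴ × 540 = 0.055188 m
Layer 3: 0.85×10⁻⁴ × 0.68 × 1500 = 0.08670 m
Δh = 0.015334 + 0.055188 + 0.08670 = 0.157222 m

157 mm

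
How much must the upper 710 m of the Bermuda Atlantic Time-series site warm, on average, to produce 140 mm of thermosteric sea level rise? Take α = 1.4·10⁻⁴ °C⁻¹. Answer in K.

1.41 K

ΔT = Δh/(αH) = 0.14 / (1.4×10⁻⁴ × 710) ≈ 1.408 K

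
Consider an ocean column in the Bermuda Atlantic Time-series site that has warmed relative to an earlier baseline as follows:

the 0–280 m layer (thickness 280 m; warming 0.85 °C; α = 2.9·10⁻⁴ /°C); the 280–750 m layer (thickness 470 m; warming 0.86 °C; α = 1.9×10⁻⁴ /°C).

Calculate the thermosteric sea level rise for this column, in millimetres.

about 146 mm

0.85 × 280 × 2.9×10⁻⁴ = 0.06902 m
Layer 2: 1.9×10⁻⁴ × 470 × 0.86 = 0.076798 m
Δh = 0.06902 + 0.076798 = 0.145818 m ≈ 146 mm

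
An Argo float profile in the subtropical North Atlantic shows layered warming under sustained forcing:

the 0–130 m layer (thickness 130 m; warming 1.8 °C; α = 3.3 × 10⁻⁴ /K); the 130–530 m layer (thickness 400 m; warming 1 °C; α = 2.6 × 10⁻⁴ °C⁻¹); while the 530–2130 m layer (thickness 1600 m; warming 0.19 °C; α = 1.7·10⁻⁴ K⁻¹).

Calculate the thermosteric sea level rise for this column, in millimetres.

Layer 1: 130 × 3.3×10⁻⁴ × 1.8 = 0.07722 m
Layer 2: 1 × 2.6×10⁻⁴ × 400 = 0.10400 m
530–2130 m: 0.19 × 1600 × 1.7×10⁻⁴ = 0.05168 m
Δh = 0.07722 + 0.10400 + 0.05168 = 0.23290 m ≈ 233 mm

233 mm of thermosteric rise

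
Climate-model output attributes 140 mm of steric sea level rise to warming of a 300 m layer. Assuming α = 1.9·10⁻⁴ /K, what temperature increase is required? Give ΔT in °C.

ΔT ≈ 2.46 °C

ΔT = Δh/(αH) = 0.14 / (1.9×10⁻⁴ × 300) ≈ 2.456 °C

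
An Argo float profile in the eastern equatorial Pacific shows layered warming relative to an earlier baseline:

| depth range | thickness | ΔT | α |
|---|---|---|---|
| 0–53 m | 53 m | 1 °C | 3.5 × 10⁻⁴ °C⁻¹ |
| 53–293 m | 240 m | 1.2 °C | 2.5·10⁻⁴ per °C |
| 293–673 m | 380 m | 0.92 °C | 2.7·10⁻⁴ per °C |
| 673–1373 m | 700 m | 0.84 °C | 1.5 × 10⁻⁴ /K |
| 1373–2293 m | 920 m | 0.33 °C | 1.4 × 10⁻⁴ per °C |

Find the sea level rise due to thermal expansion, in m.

about 0.316 m

0–53 m: 3.5×10⁻⁴ × 53 × 1 = 0.01855 m
2.5×10⁻⁴ × 1.2 × 240 = 0.07200 m
2.7×10⁻⁴ × 0.92 × 380 = 0.094392 m
700 × 1.5×10⁻⁴ × 0.84 = 0.08820 m
0.33 × 1.4×10⁻⁴ × 920 = 0.042504 m
Δh = 0.01855 + 0.07200 + 0.094392 + 0.08820 + 0.042504 = 0.315646 m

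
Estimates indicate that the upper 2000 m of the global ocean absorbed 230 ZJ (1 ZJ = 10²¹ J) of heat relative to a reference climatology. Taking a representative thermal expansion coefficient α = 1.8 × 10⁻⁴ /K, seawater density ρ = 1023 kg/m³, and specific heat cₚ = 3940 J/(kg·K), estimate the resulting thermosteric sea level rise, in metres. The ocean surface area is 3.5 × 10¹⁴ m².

Per unit area: Q = 230×10²¹ / (3.5×10¹⁴) ≈ 6.571×10⁸ J/m²
Δh = αQ/(ρcₚ) = 1.8×10⁻⁴ × 6.571×10⁸ / (1023 × 3940) ≈ 0.029345 m

Δh ≈ 0.0293 m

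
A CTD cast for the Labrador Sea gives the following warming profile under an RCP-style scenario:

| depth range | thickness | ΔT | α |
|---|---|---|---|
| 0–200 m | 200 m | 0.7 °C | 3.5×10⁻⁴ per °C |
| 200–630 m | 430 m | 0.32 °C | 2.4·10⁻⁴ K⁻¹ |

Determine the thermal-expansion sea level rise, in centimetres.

Layer 1: 200 × 3.5×10⁻⁴ × 0.7 = 0.04900 m
Layer 2: 2.4×10⁻⁴ × 430 × 0.32 = 0.033024 m
Δh = 0.04900 + 0.033024 = 0.082024 m

8.20 cm of thermosteric rise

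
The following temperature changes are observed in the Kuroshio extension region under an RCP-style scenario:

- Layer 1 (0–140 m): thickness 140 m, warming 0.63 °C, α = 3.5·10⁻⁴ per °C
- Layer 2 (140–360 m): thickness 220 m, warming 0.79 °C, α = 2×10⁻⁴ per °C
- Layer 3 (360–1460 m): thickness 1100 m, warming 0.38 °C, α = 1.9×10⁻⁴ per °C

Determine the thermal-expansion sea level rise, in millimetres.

140 × 0.63 × 3.5×10⁻⁴ = 0.03087 m
Layer 2: 2×10⁻⁴ × 0.79 × 220 = 0.03476 m
1.9×10⁻⁴ × 1100 × 0.38 = 0.07942 m
Δh = 0.03087 + 0.03476 + 0.07942 = 0.14505 m ≈ 150 mm

150 mm of thermosteric rise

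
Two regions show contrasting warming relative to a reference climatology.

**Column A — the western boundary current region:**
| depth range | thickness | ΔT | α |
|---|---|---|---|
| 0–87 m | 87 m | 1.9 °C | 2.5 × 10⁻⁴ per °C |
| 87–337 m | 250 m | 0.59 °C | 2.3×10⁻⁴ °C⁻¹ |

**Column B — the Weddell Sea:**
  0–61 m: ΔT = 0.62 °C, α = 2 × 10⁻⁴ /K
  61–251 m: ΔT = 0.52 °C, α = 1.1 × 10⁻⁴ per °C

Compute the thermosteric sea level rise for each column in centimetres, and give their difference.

A: 7.53 cm; B: 1.84 cm; difference 5.68 cm

A 1.9 × 2.5×10⁻⁴ × 87 = 0.041325 m
A 250 × 0.59 × 2.3×10⁻⁴ = 0.033925 m
A total: 0.07525 m
B Layer 1: 2×10⁻⁴ × 0.62 × 61 = 0.007564 m
B Layer 2: 0.52 × 1.1×10⁻⁴ × 190 = 0.010868 m
B total: 0.018432 m
Difference: 0.07525 − 0.018432 = 0.056818 m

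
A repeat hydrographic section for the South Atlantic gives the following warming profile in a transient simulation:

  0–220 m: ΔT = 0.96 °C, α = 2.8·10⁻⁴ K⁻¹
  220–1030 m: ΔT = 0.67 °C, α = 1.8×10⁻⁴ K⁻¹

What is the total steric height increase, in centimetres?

about 16 cm

0–220 m: 2.8×10⁻⁴ × 0.96 × 220 = 0.059136 m
810 × 0.67 × 1.8×10⁻⁴ = 0.097686 m
Δh = 0.059136 + 0.097686 = 0.156822 m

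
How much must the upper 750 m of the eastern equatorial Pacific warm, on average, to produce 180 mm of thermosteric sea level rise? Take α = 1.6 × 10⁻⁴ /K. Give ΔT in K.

ΔT = Δh/(αH) = 0.18 / (1.6×10⁻⁴ × 750) = 1.500 K

about 1.50 K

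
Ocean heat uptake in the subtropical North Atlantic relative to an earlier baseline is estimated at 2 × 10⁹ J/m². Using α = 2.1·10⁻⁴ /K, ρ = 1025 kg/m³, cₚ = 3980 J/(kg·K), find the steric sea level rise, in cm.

Δh = αQ/(ρcₚ) = 2.1×10⁻⁴ × 2×10⁹ / (1025 × 3980) ≈ 0.10295 m

10 cm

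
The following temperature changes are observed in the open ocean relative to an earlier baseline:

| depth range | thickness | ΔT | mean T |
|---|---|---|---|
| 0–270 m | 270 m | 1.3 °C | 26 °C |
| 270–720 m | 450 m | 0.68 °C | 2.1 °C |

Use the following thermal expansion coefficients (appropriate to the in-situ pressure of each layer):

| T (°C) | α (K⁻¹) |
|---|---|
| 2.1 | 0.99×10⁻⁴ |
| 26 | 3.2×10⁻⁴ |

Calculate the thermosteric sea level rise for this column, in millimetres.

Δh ≈ 143 mm

Layer 1 at 26 °C → α = 3.2×10⁻⁴ K⁻¹
Layer 2 at 2.1 °C → α = 0.99×10⁻⁴ K⁻¹
Layer 1: 270 × 1.3 × 3.2×10⁻⁴ = 0.11232 m
270–720 m: 0.99×10⁻⁴ × 450 × 0.68 = 0.030294 m
Δh = 0.11232 + 0.030294 = 0.142614 m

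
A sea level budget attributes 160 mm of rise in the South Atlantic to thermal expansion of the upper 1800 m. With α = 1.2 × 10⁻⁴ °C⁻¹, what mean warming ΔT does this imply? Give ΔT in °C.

ΔT = Δh/(αH) = 0.16 / (1.2×10⁻⁴ × 1800) ≈ 0.7407 °C

0.741 °C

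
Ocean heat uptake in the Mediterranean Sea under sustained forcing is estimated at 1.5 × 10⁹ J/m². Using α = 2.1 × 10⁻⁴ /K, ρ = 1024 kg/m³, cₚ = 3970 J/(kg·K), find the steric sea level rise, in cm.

Δh = αQ/(ρcₚ) = 2.1×10⁻⁴ × 1.5×10⁹ / (1024 × 3970) ≈ 0.077485 m

7.75 cm of thermosteric rise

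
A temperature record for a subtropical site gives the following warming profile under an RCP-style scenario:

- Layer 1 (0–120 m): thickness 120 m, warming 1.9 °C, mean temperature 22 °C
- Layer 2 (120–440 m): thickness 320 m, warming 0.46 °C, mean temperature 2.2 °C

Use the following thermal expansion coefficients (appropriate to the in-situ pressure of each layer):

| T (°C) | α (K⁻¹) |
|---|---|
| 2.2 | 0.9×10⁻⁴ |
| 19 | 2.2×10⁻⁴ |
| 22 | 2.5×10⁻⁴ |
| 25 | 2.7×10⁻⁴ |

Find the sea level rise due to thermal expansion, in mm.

70.2 mm

Layer 1 at 22 °C → α = 2.5×10⁻⁴ K⁻¹
Layer 2 at 2.2 °C → α = 0.9×10⁻⁴ K⁻¹
Layer 1: 2.5×10⁻⁴ × 1.9 × 120 = 0.05700 m
320 × 0.46 × 0.9×10⁻⁴ = 0.013248 m
Δh = 0.05700 + 0.013248 = 0.070248 m ≈ 70.2 mm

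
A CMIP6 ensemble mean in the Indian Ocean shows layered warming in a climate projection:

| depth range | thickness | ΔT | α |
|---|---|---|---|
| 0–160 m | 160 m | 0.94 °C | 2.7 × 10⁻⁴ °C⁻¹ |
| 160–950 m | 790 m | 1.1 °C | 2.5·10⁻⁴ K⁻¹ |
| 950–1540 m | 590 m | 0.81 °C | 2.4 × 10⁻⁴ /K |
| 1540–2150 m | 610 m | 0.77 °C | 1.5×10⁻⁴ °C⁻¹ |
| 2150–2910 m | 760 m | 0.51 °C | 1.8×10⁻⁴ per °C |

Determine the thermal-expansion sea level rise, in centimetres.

about 51 cm

160 × 0.94 × 2.7×10⁻⁴ = 0.040608 m
Layer 2: 2.5×10⁻⁴ × 790 × 1.1 = 0.21725 m
2.4×10⁻⁴ × 590 × 0.81 = 0.114696 m
0.77 × 1.5×10⁻⁴ × 610 = 0.070455 m
760 × 1.8×10⁻⁴ × 0.51 = 0.069768 m
Δh = 0.040608 + 0.21725 + 0.114696 + 0.070455 + 0.069768 = 0.512777 m ≈ 51 cm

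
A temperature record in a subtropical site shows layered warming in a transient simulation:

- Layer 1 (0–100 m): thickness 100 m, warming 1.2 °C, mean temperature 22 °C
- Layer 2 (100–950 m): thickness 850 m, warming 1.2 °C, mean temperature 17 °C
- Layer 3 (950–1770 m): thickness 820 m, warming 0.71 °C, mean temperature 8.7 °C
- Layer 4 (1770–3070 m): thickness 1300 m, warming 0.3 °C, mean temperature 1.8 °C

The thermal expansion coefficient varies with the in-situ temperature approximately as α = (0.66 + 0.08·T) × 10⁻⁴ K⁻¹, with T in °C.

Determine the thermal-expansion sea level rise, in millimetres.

Layer 1: α = (0.66 + 0.08×22)×10⁻⁴ = 2.42×10⁻⁴ K⁻¹
Layer 2: α = (0.66 + 0.08×17)×10⁻⁴ = 2.02×10⁻⁴ K⁻¹
Layer 3: α = (0.66 + 0.08×8.7)×10⁻⁴ = 1.356×10⁻⁴ K⁻¹
Layer 4: α = (0.66 + 0.08×1.8)×10⁻⁴ = 0.804×10⁻⁴ K⁻¹
2.42×10⁻⁴ × 1.2 × 100 = 0.02904 m
Layer 2: 850 × 2.02×10⁻⁴ × 1.2 = 0.20604 m
Layer 3: 0.71 × 1.356×10⁻⁴ × 820 = 0.07894632 m
0.3 × 1300 × 0.804×10⁻⁴ = 0.031356 m
Δh = 0.02904 + 0.20604 + 0.07894632 + 0.031356 = 0.34538232 m ≈ 345 mm

Δh ≈ 345 mm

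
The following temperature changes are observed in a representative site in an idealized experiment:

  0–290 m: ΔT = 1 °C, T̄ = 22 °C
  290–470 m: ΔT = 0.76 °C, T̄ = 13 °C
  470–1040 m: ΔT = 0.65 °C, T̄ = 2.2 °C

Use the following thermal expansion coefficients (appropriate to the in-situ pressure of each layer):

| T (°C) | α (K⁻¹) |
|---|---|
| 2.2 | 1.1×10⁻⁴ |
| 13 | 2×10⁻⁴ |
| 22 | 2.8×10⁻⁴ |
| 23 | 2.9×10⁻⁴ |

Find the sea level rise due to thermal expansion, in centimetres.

Δh ≈ 14.9 cm

Layer 1 at 22 °C → α = 2.8×10⁻⁴ K⁻¹
Layer 2 at 13 °C → α = 2×10⁻⁴ K⁻¹
Layer 3 at 2.2 °C → α = 1.1×10⁻⁴ K⁻¹
Layer 1: 290 × 2.8×10⁻⁴ × 1 = 0.08120 m
0.76 × 180 × 2×10⁻⁴ = 0.02736 m
0.65 × 570 × 1.1×10⁻⁴ = 0.040755 m
Δh = 0.08120 + 0.02736 + 0.040755 = 0.149315 m ≈ 14.9 cm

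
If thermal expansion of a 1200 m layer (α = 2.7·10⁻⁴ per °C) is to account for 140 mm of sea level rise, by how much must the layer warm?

0.432 °C

ΔT = Δh/(αH) = 0.14 / (2.7×10⁻⁴ × 1200) ≈ 0.4321 °C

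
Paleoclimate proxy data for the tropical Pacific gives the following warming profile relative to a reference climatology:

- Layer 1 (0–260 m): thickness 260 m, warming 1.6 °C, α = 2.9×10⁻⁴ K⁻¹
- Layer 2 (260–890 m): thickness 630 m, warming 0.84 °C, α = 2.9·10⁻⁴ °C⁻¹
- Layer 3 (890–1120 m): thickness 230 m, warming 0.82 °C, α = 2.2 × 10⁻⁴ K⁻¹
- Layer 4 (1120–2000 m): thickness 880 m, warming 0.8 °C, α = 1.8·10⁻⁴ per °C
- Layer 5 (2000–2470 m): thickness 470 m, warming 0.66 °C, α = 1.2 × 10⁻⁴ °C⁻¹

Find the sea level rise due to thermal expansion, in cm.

Δh ≈ 48 cm

0–260 m: 2.9×10⁻⁴ × 1.6 × 260 = 0.12064 m
Layer 2: 0.84 × 630 × 2.9×10⁻⁴ = 0.153468 m
230 × 2.2×10⁻⁴ × 0.82 = 0.041492 m
1120–2000 m: 1.8×10⁻⁴ × 880 × 0.8 = 0.12672 m
1.2×10⁻⁴ × 470 × 0.66 = 0.037224 m
Δh = 0.12064 + 0.153468 + 0.041492 + 0.12672 + 0.037224 = 0.479544 m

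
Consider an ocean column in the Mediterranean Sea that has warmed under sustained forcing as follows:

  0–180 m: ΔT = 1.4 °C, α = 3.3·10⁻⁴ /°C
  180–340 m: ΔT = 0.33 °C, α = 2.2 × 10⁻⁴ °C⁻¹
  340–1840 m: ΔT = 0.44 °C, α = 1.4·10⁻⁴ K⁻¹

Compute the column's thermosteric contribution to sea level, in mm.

180 × 1.4 × 3.3×10⁻⁴ = 0.08316 m
Layer 2: 0.33 × 2.2×10⁻⁴ × 160 = 0.011616 m
0.44 × 1500 × 1.4×10⁻⁴ = 0.09240 m
Δh = 0.08316 + 0.011616 + 0.09240 = 0.187176 m ≈ 187 mm

Δh = 187 mm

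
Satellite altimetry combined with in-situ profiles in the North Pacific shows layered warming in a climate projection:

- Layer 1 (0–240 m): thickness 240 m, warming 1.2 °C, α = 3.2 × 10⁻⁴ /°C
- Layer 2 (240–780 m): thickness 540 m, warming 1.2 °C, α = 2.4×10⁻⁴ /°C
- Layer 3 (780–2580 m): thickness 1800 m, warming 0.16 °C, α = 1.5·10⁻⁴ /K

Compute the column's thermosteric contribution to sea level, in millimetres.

0–240 m: 240 × 3.2×10⁻⁴ × 1.2 = 0.09216 m
240–780 m: 2.4×10⁻⁴ × 1.2 × 540 = 0.15552 m
780–2580 m: 1.5×10⁻⁴ × 1800 × 0.16 = 0.04320 m
Δh = 0.09216 + 0.15552 + 0.04320 = 0.29088 m ≈ 290 mm

about 290 mm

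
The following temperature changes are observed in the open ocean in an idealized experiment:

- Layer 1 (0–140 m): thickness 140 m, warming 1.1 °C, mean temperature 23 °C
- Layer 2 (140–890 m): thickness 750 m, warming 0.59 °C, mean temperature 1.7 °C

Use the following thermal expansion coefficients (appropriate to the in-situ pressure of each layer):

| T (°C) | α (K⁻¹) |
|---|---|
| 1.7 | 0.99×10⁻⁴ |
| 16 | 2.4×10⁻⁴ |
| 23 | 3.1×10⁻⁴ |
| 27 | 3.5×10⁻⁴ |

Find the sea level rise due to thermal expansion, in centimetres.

9.15 cm

Layer 1 at 23 °C → α = 3.1×10⁻⁴ K⁻¹
Layer 2 at 1.7 °C → α = 0.99×10⁻⁴ K⁻¹
140 × 1.1 × 3.1×10⁻⁴ = 0.04774 m
Layer 2: 0.59 × 0.99×10⁻⁴ × 750 = 0.0438075 m
Δh = 0.04774 + 0.0438075 = 0.0915475 m ≈ 9.15 cm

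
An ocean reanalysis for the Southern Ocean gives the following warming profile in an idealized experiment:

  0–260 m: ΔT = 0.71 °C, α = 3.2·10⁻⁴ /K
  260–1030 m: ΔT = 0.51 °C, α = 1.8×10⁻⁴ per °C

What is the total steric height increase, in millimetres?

Δh = 130 mm

Layer 1: 0.71 × 260 × 3.2×10⁻⁴ = 0.059072 m
Layer 2: 770 × 0.51 × 1.8×10⁻⁴ = 0.070686 m
Δh = 0.059072 + 0.070686 = 0.129758 m ≈ 130 mm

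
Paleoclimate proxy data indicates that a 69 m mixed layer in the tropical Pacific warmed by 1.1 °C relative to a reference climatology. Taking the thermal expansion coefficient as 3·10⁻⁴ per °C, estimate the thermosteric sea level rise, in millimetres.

Δh = αΔT·H = 3×10⁻⁴ × 1.1 × 69 = 0.02277 m

23 mm of thermosteric rise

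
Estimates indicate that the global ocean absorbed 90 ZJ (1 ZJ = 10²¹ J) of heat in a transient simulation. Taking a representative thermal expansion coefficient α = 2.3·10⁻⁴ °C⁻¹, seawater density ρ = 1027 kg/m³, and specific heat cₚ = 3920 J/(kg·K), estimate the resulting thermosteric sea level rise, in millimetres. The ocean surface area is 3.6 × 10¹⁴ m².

Δh ≈ 14.3 mm

Per unit area: Q = 90×10²¹ / (3.6×10¹⁴) = 2.5×10⁸ J/m²
Δh = αQ/(ρcₚ) = 2.3×10⁻⁴ × 2.5×10⁸ / (1027 × 3920) ≈ 0.014283 m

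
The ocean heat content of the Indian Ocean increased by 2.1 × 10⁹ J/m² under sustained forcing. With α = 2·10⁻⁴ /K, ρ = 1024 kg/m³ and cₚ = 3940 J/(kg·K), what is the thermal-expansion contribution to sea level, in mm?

104 mm of thermosteric rise

Δh = αQ/(ρcₚ) = 2×10⁻⁴ × 2.1×10⁹ / (1024 × 3940) ≈ 0.10410 m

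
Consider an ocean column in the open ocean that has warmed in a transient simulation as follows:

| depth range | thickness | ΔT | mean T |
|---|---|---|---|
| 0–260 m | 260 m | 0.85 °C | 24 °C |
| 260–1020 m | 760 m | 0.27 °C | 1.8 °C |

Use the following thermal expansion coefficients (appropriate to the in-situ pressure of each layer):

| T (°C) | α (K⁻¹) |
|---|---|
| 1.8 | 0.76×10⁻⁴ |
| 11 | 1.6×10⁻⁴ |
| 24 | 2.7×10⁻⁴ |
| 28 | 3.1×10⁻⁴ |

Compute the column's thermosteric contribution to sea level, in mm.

Δh = 75 mm

Layer 1 at 24 °C → α = 2.7×10⁻⁴ K⁻¹
Layer 2 at 1.8 °C → α = 0.76×10⁻⁴ K⁻¹
0–260 m: 0.85 × 2.7×10⁻⁴ × 260 = 0.05967 m
760 × 0.27 × 0.76×10⁻⁴ = 0.0155952 m
Δh = 0.05967 + 0.0155952 = 0.0752652 m ≈ 75 mm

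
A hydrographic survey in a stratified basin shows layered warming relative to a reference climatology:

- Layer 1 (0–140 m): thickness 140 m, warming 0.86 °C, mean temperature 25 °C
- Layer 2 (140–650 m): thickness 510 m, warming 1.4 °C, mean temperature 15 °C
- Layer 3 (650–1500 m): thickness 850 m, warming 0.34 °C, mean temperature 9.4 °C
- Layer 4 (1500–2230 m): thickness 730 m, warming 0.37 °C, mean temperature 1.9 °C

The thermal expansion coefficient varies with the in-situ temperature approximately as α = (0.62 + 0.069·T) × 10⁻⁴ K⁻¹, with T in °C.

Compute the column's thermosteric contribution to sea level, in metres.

Layer 1: α = (0.62 + 0.069×25)×10⁻⁴ = 2.345×10⁻⁴ K⁻¹
Layer 2: α = (0.62 + 0.069×15)×10⁻⁴ = 1.655×10⁻⁴ K⁻¹
Layer 3: α = (0.62 + 0.069×9.4)×10⁻⁴ = 1.2686×10⁻⁴ K⁻¹
Layer 4: α = (0.62 + 0.069×1.9)×10⁻⁴ = 0.7511×10⁻⁴ K⁻¹
140 × 0.86 × 2.345×10⁻⁴ = 0.0282338 m
510 × 1.655×10⁻⁴ × 1.4 = 0.118167 m
650–1500 m: 0.34 × 850 × 1.2686×10⁻⁴ = 0.03666254 m
1500–2230 m: 0.7511×10⁻⁴ × 0.37 × 730 = 0.020287211 m
Δh = 0.0282338 + 0.118167 + 0.03666254 + 0.020287211 = 0.203350551 m

Δh ≈ 0.203 m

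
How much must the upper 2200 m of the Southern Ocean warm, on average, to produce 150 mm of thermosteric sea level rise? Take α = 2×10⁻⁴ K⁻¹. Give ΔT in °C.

ΔT = Δh/(αH) = 0.15 / (2×10⁻⁴ × 2200) ≈ 0.3409 °C

0.34 °C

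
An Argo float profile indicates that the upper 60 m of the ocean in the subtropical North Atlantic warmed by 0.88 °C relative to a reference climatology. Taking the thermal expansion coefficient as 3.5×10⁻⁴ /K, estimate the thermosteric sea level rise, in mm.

18.5 mm

Δh = αΔT·H = 3.5×10⁻⁴ × 0.88 × 60 = 0.01848 m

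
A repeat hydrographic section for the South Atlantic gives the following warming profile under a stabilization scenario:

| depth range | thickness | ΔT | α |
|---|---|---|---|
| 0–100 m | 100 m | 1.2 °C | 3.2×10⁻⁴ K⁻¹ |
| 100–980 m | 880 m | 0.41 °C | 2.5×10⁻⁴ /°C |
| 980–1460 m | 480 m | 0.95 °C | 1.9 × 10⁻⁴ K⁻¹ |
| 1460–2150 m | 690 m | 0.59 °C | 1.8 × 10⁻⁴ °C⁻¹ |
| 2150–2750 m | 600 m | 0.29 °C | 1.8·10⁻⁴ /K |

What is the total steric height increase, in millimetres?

Δh = 320 mm

3.2×10⁻⁴ × 1.2 × 100 = 0.03840 m
100–980 m: 880 × 0.41 × 2.5×10⁻⁴ = 0.09020 m
980–1460 m: 0.95 × 1.9×10⁻⁴ × 480 = 0.08664 m
Layer 4: 1.8×10⁻⁴ × 690 × 0.59 = 0.073278 m
0.29 × 600 × 1.8×10⁻⁴ = 0.03132 m
Δh = 0.03840 + 0.09020 + 0.08664 + 0.073278 + 0.03132 = 0.319838 m ≈ 320 mm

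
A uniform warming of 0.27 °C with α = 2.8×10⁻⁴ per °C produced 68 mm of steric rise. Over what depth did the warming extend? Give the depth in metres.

about 900 m

H = Δh/(αΔT) = 0.068 / (2.8×10⁻⁴ × 0.27) ≈ 899.5 m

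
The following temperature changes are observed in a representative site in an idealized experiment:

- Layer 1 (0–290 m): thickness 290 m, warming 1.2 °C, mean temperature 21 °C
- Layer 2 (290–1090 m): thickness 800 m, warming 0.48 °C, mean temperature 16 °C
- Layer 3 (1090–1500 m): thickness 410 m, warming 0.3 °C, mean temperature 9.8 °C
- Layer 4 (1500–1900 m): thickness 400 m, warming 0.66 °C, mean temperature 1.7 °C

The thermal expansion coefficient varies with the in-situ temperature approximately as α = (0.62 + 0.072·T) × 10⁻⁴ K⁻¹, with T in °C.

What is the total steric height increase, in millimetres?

Δh = 178 mm

Layer 1: α = (0.62 + 0.072×21)×10⁻⁴ = 2.132×10⁻⁴ K⁻¹
Layer 2: α = (0.62 + 0.072×16)×10⁻⁴ = 1.772×10⁻⁴ K⁻¹
Layer 3: α = (0.62 + 0.072×9.8)×10⁻⁴ = 1.3256×10⁻⁴ K⁻¹
Layer 4: α = (0.62 + 0.072×1.7)×10⁻⁴ = 0.7424×10⁻⁴ K⁻¹
Layer 1: 2.132×10⁻⁴ × 290 × 1.2 = 0.0741936 m
290–1090 m: 0.48 × 800 × 1.772×10⁻⁴ = 0.0680448 m
1090–1500 m: 1.3256×10⁻⁴ × 0.3 × 410 = 0.01630488 m
Layer 4: 0.66 × 400 × 0.7424×10⁻⁴ = 0.01959936 m
Δh = 0.0741936 + 0.0680448 + 0.01630488 + 0.01959936 = 0.17814264 m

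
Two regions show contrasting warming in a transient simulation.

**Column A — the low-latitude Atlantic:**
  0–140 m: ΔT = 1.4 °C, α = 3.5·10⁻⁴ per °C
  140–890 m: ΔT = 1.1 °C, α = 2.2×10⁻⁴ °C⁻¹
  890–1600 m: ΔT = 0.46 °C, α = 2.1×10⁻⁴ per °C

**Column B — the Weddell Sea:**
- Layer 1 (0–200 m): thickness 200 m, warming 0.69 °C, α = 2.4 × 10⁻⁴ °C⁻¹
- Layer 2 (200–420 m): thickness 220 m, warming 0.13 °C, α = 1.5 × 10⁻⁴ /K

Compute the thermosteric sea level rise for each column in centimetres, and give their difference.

A 0–140 m: 140 × 3.5×10⁻⁴ × 1.4 = 0.06860 m
A 140–890 m: 750 × 2.2×10⁻⁴ × 1.1 = 0.18150 m
A 2.1×10⁻⁴ × 0.46 × 710 = 0.068586 m
A total: 0.318686 m
B Layer 1: 2.4×10⁻⁴ × 200 × 0.69 = 0.03312 m
B 1.5×10⁻⁴ × 0.13 × 220 = 0.00429 m
B total: 0.03741 m
Difference: 0.318686 − 0.03741 = 0.281276 m

Δh_A ≈ 31.9 cm, Δh_B ≈ 3.74 cm; difference ≈ 28.1 cm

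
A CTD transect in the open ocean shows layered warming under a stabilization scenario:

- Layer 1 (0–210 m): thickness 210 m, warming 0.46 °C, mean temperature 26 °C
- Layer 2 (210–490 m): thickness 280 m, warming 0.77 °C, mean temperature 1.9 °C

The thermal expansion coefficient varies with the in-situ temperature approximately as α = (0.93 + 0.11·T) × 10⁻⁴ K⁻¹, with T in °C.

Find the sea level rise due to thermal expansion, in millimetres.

61.2 mm

Layer 1: α = (0.93 + 0.11×26)×10⁻⁴ = 3.79×10⁻⁴ K⁻¹
Layer 2: α = (0.93 + 0.11×1.9)×10⁻⁴ = 1.139×10⁻⁴ K⁻¹
210 × 3.79×10⁻⁴ × 0.46 = 0.0366114 m
Layer 2: 1.139×10⁻⁴ × 0.77 × 280 = 0.02455684 m
Δh = 0.0366114 + 0.02455684 = 0.06116824 m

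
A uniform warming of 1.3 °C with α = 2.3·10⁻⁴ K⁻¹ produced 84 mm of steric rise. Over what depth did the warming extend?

280 m

H = Δh/(αΔT) = 0.084 / (2.3×10⁻⁴ × 1.3) ≈ 280.9 m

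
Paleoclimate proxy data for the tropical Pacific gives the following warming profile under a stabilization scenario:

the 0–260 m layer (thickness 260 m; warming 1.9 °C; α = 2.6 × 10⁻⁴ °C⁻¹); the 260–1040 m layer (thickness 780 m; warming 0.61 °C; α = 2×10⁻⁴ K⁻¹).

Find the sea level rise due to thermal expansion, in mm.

Δh = 220 mm

Layer 1: 2.6×10⁻⁴ × 260 × 1.9 = 0.12844 m
2×10⁻⁴ × 0.61 × 780 = 0.09516 m
Δh = 0.12844 + 0.09516 = 0.22360 m ≈ 220 mm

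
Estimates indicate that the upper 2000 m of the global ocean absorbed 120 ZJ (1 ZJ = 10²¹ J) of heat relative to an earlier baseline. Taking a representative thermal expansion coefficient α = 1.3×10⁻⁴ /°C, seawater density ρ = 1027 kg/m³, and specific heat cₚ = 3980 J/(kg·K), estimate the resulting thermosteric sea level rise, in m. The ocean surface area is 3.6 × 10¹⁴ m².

Per unit area: Q = 120×10²¹ / (3.6×10¹⁴) ≈ 3.333×10⁸ J/m²
Δh = αQ/(ρcₚ) = 1.3×10⁻⁴ × 3.333×10⁸ / (1027 × 3980) ≈ 0.01060 m

0.0106 m of thermosteric rise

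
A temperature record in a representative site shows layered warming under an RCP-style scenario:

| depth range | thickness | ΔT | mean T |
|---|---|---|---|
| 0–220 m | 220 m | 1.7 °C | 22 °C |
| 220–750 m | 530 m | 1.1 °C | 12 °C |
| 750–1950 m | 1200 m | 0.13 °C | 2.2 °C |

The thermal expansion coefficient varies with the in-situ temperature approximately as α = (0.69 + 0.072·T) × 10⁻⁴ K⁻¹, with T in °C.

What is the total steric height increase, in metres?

Layer 1: α = (0.69 + 0.072×22)×10⁻⁴ = 2.274×10⁻⁴ K⁻¹
Layer 2: α = (0.69 + 0.072×12)×10⁻⁴ = 1.554×10⁻⁴ K⁻¹
Layer 3: α = (0.69 + 0.072×2.2)×10⁻⁴ = 0.8484×10⁻⁴ K⁻¹
1.7 × 2.274×10⁻⁴ × 220 = 0.0850476 m
1.554×10⁻⁴ × 1.1 × 530 = 0.0905982 m
0.8484×10⁻⁴ × 1200 × 0.13 = 0.01323504 m
Δh = 0.0850476 + 0.0905982 + 0.01323504 = 0.18888084 m

Δh ≈ 0.19 m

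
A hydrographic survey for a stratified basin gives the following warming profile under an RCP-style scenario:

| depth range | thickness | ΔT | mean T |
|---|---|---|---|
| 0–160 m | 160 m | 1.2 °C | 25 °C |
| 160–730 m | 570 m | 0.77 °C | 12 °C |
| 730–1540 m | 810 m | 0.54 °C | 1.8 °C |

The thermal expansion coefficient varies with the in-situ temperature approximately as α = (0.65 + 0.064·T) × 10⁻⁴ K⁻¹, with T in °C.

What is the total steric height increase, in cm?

13.9 cm of thermosteric rise

Layer 1: α = (0.65 + 0.064×25)×10⁻⁴ = 2.25×10⁻⁴ K⁻¹
Layer 2: α = (0.65 + 0.064×12)×10⁻⁴ = 1.418×10⁻⁴ K⁻¹
Layer 3: α = (0.65 + 0.064×1.8)×10⁻⁴ = 0.7652×10⁻⁴ K⁻¹
Layer 1: 1.2 × 160 × 2.25×10⁻⁴ = 0.04320 m
0.77 × 1.418×10⁻⁴ × 570 = 0.06223602 m
810 × 0.54 × 0.7652×10⁻⁴ = 0.033469848 m
Δh = 0.04320 + 0.06223602 + 0.033469848 = 0.138905868 m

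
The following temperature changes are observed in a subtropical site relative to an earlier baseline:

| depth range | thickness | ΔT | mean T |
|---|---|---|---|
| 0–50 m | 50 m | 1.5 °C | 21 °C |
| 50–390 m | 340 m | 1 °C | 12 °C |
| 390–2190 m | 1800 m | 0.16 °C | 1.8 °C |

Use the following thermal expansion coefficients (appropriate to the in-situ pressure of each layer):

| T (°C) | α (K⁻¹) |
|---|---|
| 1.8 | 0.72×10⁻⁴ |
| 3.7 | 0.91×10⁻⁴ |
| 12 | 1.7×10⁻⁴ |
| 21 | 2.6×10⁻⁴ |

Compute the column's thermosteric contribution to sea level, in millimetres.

Layer 1 at 21 °C → α = 2.6×10⁻⁴ K⁻¹
Layer 2 at 12 °C → α = 1.7×10⁻⁴ K⁻¹
Layer 3 at 1.8 °C → α = 0.72×10⁻⁴ K⁻¹
1.5 × 50 × 2.6×10⁻⁴ = 0.01950 m
Layer 2: 340 × 1.7×10⁻⁴ × 1 = 0.05780 m
Layer 3: 1800 × 0.16 × 0.72×10⁻⁴ = 0.020736 m
Δh = 0.01950 + 0.05780 + 0.020736 = 0.098036 m

Δh = 98 mm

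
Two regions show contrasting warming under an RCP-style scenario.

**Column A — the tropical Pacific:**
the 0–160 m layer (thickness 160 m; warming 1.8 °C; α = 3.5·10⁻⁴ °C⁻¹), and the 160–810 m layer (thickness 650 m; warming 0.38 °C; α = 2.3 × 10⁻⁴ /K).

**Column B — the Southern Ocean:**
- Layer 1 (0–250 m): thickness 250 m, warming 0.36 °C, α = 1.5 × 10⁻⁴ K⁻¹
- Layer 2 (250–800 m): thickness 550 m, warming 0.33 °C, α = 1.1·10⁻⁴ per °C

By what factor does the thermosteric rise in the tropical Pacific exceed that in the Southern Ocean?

A 0–160 m: 1.8 × 160 × 3.5×10⁻⁴ = 0.10080 m
A 160–810 m: 2.3×10⁻⁴ × 0.38 × 650 = 0.05681 m
A total: 0.15761 m
B 0–250 m: 1.5×10⁻⁴ × 0.36 × 250 = 0.01350 m
B 1.1×10⁻⁴ × 550 × 0.33 = 0.019965 m
B total: 0.033465 m
Ratio: 0.15761 / 0.033465 ≈ 4.710

≈ 4.71×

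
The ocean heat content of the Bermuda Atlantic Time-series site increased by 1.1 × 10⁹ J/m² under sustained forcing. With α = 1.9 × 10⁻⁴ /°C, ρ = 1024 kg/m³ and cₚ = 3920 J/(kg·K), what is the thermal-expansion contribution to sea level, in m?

Δh = αQ/(ρcₚ) = 1.9×10⁻⁴ × 1.1×10⁹ / (1024 × 3920) ≈ 0.052067 m

Δh ≈ 0.0521 m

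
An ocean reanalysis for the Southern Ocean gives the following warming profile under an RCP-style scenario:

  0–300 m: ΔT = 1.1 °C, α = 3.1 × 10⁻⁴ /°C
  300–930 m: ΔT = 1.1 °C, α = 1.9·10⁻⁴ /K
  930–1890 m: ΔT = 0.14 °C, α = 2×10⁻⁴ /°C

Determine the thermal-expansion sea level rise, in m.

about 0.261 m

0–300 m: 1.1 × 300 × 3.1×10⁻⁴ = 0.10230 m
300–930 m: 1.1 × 1.9×10⁻⁴ × 630 = 0.13167 m
960 × 2×10⁻⁴ × 0.14 = 0.02688 m
Δh = 0.10230 + 0.13167 + 0.02688 = 0.26085 m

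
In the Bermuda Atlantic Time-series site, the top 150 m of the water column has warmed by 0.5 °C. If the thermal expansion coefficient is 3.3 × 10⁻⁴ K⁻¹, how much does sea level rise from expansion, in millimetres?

24.8 mm

Δh = αΔT·H = 3.3×10⁻⁴ × 0.5 × 150 = 0.02475 m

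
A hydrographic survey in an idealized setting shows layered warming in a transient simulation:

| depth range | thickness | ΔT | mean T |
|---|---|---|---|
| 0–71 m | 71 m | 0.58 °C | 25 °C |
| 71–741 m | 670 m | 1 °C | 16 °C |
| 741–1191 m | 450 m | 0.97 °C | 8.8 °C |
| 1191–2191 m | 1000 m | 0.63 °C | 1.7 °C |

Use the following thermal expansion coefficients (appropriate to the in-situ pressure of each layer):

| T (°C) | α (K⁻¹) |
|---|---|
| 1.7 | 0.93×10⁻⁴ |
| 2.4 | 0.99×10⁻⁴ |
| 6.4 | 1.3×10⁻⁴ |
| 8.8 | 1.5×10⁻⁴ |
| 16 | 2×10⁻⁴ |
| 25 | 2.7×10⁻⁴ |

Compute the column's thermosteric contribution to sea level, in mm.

Layer 1 at 25 °C → α = 2.7×10⁻⁴ K⁻¹
Layer 2 at 16 °C → α = 2×10⁻⁴ K⁻¹
Layer 3 at 8.8 °C → α = 1.5×10⁻⁴ K⁻¹
Layer 4 at 1.7 °C → α = 0.93×10⁻⁴ K⁻¹
0–71 m: 2.7×10⁻⁴ × 71 × 0.58 = 0.0111186 m
670 × 2×10⁻⁴ × 1 = 0.13400 m
0.97 × 450 × 1.5×10⁻⁴ = 0.065475 m
1191–2191 m: 0.93×10⁻⁴ × 1000 × 0.63 = 0.05859 m
Δh = 0.0111186 + 0.13400 + 0.065475 + 0.05859 = 0.2691836 m

270 mm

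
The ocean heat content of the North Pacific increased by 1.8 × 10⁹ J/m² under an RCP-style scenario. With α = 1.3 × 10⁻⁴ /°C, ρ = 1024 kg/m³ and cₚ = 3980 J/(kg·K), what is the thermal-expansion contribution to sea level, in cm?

Δh = αQ/(ρcₚ) = 1.3×10⁻⁴ × 1.8×10⁹ / (1024 × 3980) ≈ 0.057416 m

5.74 cm of thermosteric rise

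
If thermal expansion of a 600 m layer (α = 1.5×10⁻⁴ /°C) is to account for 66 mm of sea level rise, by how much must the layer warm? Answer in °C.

ΔT ≈ 0.73 °C

ΔT = Δh/(αH) = 0.066 / (1.5×10⁻⁴ × 600) ≈ 0.7333 °C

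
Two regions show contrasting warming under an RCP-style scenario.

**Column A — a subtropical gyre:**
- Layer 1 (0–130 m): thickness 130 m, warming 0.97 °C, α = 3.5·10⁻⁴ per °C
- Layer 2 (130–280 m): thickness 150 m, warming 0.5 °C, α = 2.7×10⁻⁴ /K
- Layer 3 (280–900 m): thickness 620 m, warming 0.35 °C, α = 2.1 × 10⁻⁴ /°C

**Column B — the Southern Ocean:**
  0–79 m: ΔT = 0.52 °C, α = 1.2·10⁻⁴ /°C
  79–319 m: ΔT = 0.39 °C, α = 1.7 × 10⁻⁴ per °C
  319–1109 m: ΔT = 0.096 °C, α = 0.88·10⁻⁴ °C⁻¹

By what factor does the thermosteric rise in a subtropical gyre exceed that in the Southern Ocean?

A 0–130 m: 3.5×10⁻⁴ × 130 × 0.97 = 0.044135 m
A 130–280 m: 0.5 × 150 × 2.7×10⁻⁴ = 0.02025 m
A 280–900 m: 0.35 × 620 × 2.1×10⁻⁴ = 0.04557 m
A total: 0.109955 m
B 0–79 m: 79 × 1.2×10⁻⁴ × 0.52 = 0.0049296 m
B 240 × 0.39 × 1.7×10⁻⁴ = 0.015912 m
B 319–1109 m: 0.096 × 790 × 0.88×10⁻⁴ = 0.00667392 m
B total: 0.02751552 m
Ratio: 0.109955 / 0.02751552 ≈ 3.996

a factor of 4.00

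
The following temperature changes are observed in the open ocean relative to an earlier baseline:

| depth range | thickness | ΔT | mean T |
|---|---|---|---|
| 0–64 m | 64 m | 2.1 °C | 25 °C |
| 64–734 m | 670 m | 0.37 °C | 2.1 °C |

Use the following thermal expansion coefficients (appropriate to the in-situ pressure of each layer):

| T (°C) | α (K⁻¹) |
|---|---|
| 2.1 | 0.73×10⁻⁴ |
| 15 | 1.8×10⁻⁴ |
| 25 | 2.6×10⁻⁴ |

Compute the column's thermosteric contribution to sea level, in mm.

Layer 1 at 25 °C → α = 2.6×10⁻⁴ K⁻¹
Layer 2 at 2.1 °C → α = 0.73×10⁻⁴ K⁻¹
Layer 1: 2.1 × 2.6×10⁻⁴ × 64 = 0.034944 m
Layer 2: 0.73×10⁻⁴ × 0.37 × 670 = 0.0180967 m
Δh = 0.034944 + 0.0180967 = 0.0530407 m

53.0 mm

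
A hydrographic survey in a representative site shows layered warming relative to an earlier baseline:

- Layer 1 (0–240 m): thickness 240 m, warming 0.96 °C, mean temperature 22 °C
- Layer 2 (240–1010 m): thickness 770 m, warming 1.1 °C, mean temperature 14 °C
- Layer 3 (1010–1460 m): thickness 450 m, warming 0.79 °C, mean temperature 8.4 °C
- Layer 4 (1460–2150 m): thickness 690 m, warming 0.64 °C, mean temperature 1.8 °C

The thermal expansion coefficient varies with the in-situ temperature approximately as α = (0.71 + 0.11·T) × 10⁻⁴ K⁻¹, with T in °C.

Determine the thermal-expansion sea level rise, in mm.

Layer 1: α = (0.71 + 0.11×22)×10⁻⁴ = 3.13×10⁻⁴ K⁻¹
Layer 2: α = (0.71 + 0.11×14)×10⁻⁴ = 2.25×10⁻⁴ K⁻¹
Layer 3: α = (0.71 + 0.11×8.4)×10⁻⁴ = 1.634×10⁻⁴ K⁻¹
Layer 4: α = (0.71 + 0.11×1.8)×10⁻⁴ = 0.908×10⁻⁴ K⁻¹
0.96 × 3.13×10⁻⁴ × 240 = 0.0721152 m
770 × 1.1 × 2.25×10⁻⁴ = 0.190575 m
450 × 1.634×10⁻⁴ × 0.79 = 0.0580887 m
690 × 0.64 × 0.908×10⁻⁴ = 0.04009728 m
Δh = 0.0721152 + 0.190575 + 0.0580887 + 0.04009728 = 0.36087618 m ≈ 360 mm

360 mm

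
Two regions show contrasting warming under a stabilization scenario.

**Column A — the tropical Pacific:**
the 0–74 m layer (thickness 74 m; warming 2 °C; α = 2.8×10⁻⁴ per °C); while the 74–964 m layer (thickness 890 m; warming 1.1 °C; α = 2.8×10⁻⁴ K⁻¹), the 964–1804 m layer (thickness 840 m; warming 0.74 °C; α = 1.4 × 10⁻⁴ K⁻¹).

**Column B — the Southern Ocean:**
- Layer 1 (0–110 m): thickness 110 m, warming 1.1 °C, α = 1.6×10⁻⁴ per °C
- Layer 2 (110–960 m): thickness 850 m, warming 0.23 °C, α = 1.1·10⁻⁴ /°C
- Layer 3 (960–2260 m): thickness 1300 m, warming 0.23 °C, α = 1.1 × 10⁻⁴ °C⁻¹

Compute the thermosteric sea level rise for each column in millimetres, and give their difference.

Δh_A ≈ 400 mm, Δh_B ≈ 74 mm; difference ≈ 330 mm

A 0–74 m: 2.8×10⁻⁴ × 2 × 74 = 0.04144 m
A 74–964 m: 2.8×10⁻⁴ × 890 × 1.1 = 0.27412 m
A 1.4×10⁻⁴ × 840 × 0.74 = 0.087024 m
A total: 0.402584 m
B Layer 1: 110 × 1.6×10⁻⁴ × 1.1 = 0.01936 m
B Layer 2: 1.1×10⁻⁴ × 850 × 0.23 = 0.021505 m
B 960–2260 m: 1.1×10⁻⁴ × 1300 × 0.23 = 0.03289 m
B total: 0.073755 m
Difference: 0.402584 − 0.073755 = 0.328829 m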